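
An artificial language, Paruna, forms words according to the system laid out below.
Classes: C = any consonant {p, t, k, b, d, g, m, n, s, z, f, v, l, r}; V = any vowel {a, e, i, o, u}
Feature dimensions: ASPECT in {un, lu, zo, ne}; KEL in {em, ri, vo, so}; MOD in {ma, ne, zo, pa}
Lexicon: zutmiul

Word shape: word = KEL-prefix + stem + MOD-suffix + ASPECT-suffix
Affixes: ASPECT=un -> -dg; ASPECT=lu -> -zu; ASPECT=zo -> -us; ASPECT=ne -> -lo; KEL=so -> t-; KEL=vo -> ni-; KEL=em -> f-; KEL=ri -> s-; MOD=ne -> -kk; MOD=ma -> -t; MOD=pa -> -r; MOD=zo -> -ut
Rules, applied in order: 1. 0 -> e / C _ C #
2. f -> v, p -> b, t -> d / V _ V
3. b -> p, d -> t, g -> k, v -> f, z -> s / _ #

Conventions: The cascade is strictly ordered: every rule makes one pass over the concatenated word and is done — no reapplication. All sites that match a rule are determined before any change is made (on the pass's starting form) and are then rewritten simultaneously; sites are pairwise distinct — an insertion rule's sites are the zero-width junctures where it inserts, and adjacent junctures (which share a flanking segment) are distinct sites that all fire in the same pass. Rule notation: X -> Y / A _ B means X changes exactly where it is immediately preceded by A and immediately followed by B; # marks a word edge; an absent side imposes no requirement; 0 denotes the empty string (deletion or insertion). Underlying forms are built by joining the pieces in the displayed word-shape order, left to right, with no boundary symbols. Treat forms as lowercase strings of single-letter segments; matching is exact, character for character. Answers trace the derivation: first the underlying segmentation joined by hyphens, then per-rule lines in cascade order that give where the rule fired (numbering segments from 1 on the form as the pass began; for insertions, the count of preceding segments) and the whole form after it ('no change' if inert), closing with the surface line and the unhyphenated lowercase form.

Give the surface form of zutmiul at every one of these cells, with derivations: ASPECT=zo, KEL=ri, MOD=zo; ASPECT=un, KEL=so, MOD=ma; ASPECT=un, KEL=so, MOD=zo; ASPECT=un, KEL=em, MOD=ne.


cell ASPECT=zo, KEL=ri, MOD=zo:
underlying: s-zutmiul-ut-us
1. 0 -> e / C _ C #: no change
2. f -> v, p -> b, t -> d / V _ V: fires at position(s) 10: szutmiuludus
3. b -> p, d -> t, g -> k, v -> f, z -> s / _ #: no change
surface: szutmiuludus

cell ASPECT=un, KEL=so, MOD=ma:
underlying: t-zutmiul-t-dg
1. 0 -> e / C _ C #: inserts after position(s) 10: tzutmiultdeg
2. f -> v, p -> b, t -> d / V _ V: no change
3. b -> p, d -> t, g -> k, v -> f, z -> s / _ #: fires at position(s) 12: tzutmiultdek
surface: tzutmiultdek

cell ASPECT=un, KEL=so, MOD=zo:
underlying: t-zutmiul-ut-dg
1. 0 -> e / C _ C #: inserts after position(s) 11: tzutmiulutdeg
2. f -> v, p -> b, t -> d / V _ V: no change
3. b -> p, d -> t, g -> k, v -> f, z -> s / _ #: fires at position(s) 13: tzutmiulutdek
surface: tzutmiulutdek

cell ASPECT=un, KEL=em, MOD=ne:
underlying: f-zutmiul-kk-dg
1. 0 -> e / C _ C #: inserts after position(s) 11: fzutmiulkkdeg
2. f -> v, p -> b, t -> d / V _ V: no change
3. b -> p, d -> t, g -> k, v -> f, z -> s / _ #: fires at position(s) 13: fzutmiulkkdek
surface: fzutmiulkkdek


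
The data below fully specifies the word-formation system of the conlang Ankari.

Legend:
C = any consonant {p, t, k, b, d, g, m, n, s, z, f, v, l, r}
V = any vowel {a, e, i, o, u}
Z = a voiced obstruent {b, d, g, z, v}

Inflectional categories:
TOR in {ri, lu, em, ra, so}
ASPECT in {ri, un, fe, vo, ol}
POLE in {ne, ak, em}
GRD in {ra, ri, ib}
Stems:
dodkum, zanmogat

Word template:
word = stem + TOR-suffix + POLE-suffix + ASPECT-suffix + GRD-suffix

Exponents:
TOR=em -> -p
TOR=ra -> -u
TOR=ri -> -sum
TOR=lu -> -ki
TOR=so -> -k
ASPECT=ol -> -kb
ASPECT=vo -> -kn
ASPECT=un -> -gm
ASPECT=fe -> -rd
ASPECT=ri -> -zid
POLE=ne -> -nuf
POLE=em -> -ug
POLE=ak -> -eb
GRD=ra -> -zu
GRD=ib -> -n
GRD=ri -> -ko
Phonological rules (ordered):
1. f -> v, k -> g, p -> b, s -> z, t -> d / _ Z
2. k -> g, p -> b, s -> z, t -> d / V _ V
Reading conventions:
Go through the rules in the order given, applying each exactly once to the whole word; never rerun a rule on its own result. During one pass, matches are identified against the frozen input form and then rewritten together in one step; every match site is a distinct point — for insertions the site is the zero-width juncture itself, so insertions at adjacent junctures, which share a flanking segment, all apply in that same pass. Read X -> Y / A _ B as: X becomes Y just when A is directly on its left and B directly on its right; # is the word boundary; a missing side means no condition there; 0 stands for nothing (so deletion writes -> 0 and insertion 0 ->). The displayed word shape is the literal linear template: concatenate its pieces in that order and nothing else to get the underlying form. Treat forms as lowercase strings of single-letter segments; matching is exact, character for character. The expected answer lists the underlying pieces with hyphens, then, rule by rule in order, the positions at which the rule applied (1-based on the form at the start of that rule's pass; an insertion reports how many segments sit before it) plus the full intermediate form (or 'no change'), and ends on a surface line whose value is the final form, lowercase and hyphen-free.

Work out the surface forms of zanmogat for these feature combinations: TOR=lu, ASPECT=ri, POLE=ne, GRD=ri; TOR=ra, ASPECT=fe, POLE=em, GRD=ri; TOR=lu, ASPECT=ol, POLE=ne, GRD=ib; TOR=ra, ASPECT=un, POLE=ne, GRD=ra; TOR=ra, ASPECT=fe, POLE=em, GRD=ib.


cell TOR=lu, ASPECT=ri, POLE=ne, GRD=ri:
underlying: zanmogat-ki-nuf-zid-ko
1. f -> v, k -> g, p -> b, s -> z, t -> d / _ Z: fires at position(s) 13: zanmogatkinuvzidko
2. k -> g, p -> b, s -> z, t -> d / V _ V: no change
surface: zanmogatkinuvzidko

cell TOR=ra, ASPECT=fe, POLE=em, GRD=ri:
underlying: zanmogat-u-ug-rd-ko
1. f -> v, k -> g, p -> b, s -> z, t -> d / _ Z: no change
2. k -> g, p -> b, s -> z, t -> d / V _ V: fires at position(s) 8: zanmogaduugrdko
surface: zanmogaduugrdko

cell TOR=lu, ASPECT=ol, POLE=ne, GRD=ib:
underlying: zanmogat-ki-nuf-kb-n
1. f -> v, k -> g, p -> b, s -> z, t -> d / _ Z: fires at position(s) 14: zanmogatkinufgbn
2. k -> g, p -> b, s -> z, t -> d / V _ V: no change
surface: zanmogatkinufgbn

cell TOR=ra, ASPECT=un, POLE=ne, GRD=ra:
underlying: zanmogat-u-nuf-gm-zu
1. f -> v, k -> g, p -> b, s -> z, t -> d / _ Z: fires at position(s) 12: zanmogatunuvgmzu
2. k -> g, p -> b, s -> z, t -> d / V _ V: fires at position(s) 8: zanmogadunuvgmzu
surface: zanmogadunuvgmzu

cell TOR=ra, ASPECT=fe, POLE=em, GRD=ib:
underlying: zanmogat-u-ug-rd-n
1. f -> v, k -> g, p -> b, s -> z, t -> d / _ Z: no change
2. k -> g, p -> b, s -> z, t -> d / V _ V: fires at position(s) 8: zanmogaduugrdn
surface: zanmogaduugrdn


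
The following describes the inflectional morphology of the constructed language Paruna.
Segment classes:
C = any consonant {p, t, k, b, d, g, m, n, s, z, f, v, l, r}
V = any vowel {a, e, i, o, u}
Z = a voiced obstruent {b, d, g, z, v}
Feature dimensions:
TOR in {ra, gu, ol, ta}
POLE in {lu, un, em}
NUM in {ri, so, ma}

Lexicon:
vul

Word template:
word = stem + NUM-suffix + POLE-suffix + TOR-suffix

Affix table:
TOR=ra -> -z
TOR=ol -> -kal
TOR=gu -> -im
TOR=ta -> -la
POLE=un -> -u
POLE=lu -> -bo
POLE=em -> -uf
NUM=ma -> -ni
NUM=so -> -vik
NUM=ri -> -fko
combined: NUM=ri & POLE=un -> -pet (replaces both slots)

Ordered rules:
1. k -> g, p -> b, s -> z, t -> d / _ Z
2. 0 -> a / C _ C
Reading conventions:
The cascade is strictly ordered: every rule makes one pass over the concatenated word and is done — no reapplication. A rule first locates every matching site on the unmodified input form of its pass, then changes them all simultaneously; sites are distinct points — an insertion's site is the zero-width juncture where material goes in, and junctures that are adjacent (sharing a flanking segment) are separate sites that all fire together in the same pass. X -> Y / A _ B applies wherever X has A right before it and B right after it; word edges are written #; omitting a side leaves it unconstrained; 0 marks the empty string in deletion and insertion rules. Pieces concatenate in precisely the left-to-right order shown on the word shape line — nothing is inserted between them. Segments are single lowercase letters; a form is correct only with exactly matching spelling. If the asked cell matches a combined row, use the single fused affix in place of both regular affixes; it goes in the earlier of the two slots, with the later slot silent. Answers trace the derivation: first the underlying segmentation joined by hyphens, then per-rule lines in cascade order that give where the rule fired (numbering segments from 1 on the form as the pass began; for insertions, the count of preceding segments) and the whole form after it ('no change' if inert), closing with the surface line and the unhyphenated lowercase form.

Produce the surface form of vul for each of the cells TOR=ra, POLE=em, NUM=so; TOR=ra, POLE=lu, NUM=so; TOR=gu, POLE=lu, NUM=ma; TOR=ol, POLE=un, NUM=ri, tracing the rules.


cell TOR=ra, POLE=em, NUM=so:
underlying: vul-vik-uf-z
1. k -> g, p -> b, s -> z, t -> d / _ Z: no change
2. 0 -> a / C _ C: inserts after position(s) 3, 8: vulavikufaz
surface: vulavikufaz

cell TOR=ra, POLE=lu, NUM=so:
underlying: vul-vik-bo-z
1. k -> g, p -> b, s -> z, t -> d / _ Z: fires at position(s) 6: vulvigboz
2. 0 -> a / C _ C: inserts after position(s) 3, 6: vulavigaboz
surface: vulavigaboz

cell TOR=gu, POLE=lu, NUM=ma:
underlying: vul-ni-bo-im
1. k -> g, p -> b, s -> z, t -> d / _ Z: no change
2. 0 -> a / C _ C: inserts after position(s) 3: vulaniboim
surface: vulaniboim

cell TOR=ol, POLE=un, NUM=ri:
underlying: vul-pet-kal
1. k -> g, p -> b, s -> z, t -> d / _ Z: no change
2. 0 -> a / C _ C: inserts after position(s) 3, 6: vulapetakal
surface: vulapetakal


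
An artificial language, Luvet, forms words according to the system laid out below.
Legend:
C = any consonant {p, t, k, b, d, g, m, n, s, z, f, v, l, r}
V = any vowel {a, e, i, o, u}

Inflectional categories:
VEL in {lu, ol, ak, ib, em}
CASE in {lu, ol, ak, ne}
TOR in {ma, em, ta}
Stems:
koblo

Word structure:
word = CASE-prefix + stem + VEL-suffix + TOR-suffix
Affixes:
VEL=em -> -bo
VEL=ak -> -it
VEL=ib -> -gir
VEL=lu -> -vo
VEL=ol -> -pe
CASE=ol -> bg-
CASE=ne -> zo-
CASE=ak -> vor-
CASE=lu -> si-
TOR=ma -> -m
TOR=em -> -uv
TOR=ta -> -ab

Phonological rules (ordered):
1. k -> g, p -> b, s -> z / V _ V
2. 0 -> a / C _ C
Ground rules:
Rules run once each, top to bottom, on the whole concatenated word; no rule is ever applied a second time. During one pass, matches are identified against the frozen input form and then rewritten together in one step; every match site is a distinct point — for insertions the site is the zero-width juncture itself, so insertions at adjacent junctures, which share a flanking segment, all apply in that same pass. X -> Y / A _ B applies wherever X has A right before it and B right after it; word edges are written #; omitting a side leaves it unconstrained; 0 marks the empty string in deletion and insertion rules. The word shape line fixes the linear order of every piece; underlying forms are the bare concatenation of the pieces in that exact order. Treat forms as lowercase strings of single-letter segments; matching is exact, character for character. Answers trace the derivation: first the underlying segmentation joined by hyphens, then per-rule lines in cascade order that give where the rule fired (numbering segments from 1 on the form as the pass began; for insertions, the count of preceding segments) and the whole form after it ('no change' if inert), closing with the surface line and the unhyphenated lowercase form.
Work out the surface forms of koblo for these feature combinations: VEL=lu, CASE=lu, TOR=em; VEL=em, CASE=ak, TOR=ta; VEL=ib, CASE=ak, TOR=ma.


cell VEL=lu, CASE=lu, TOR=em:
underlying: si-koblo-vo-uv
1. k -> g, p -> b, s -> z / V _ V: fires at position(s) 3: sigoblovouv
2. 0 -> a / C _ C: inserts after position(s) 5: sigobalovouv
surface: sigobalovouv

cell VEL=em, CASE=ak, TOR=ta:
underlying: vor-koblo-bo-ab
1. k -> g, p -> b, s -> z / V _ V: no change
2. 0 -> a / C _ C: inserts after position(s) 3, 6: vorakobaloboab
surface: vorakobaloboab

cell VEL=ib, CASE=ak, TOR=ma:
underlying: vor-koblo-gir-m
1. k -> g, p -> b, s -> z / V _ V: no change
2. 0 -> a / C _ C: inserts after position(s) 3, 6, 11: vorakobalogiram
surface: vorakobalogiram


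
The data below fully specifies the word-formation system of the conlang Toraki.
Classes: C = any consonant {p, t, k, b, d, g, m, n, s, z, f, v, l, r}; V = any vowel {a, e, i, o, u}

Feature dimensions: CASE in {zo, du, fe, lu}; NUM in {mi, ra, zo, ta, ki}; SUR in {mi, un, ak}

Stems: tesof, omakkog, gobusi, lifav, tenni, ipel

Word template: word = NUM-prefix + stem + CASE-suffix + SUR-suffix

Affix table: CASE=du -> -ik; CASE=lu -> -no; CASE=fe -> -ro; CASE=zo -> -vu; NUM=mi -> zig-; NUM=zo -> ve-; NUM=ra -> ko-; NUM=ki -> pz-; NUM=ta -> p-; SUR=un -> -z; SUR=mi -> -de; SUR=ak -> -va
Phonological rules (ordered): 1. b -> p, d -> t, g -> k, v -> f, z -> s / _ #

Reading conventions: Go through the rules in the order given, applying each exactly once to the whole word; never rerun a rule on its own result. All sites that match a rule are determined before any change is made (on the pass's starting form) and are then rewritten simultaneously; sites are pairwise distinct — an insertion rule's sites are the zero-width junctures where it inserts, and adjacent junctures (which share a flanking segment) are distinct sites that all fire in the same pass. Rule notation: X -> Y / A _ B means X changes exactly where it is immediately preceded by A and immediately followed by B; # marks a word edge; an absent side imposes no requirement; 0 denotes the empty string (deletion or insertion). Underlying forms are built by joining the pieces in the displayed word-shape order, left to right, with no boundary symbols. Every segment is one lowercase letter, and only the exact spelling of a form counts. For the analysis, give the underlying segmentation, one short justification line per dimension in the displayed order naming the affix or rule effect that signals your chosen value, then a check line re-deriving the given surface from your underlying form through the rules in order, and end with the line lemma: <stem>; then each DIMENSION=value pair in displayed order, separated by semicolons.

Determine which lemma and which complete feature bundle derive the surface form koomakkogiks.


underlying: ko-omakkog-ik-z
CASE=du - signalled by the affix -ik
NUM=ra - signalled by the affix ko-
SUR=un - signalled by the affix -z
check: koomakkogikz -> koomakkogiks
lemma: omakkog; CASE=du; NUM=ra; SUR=un


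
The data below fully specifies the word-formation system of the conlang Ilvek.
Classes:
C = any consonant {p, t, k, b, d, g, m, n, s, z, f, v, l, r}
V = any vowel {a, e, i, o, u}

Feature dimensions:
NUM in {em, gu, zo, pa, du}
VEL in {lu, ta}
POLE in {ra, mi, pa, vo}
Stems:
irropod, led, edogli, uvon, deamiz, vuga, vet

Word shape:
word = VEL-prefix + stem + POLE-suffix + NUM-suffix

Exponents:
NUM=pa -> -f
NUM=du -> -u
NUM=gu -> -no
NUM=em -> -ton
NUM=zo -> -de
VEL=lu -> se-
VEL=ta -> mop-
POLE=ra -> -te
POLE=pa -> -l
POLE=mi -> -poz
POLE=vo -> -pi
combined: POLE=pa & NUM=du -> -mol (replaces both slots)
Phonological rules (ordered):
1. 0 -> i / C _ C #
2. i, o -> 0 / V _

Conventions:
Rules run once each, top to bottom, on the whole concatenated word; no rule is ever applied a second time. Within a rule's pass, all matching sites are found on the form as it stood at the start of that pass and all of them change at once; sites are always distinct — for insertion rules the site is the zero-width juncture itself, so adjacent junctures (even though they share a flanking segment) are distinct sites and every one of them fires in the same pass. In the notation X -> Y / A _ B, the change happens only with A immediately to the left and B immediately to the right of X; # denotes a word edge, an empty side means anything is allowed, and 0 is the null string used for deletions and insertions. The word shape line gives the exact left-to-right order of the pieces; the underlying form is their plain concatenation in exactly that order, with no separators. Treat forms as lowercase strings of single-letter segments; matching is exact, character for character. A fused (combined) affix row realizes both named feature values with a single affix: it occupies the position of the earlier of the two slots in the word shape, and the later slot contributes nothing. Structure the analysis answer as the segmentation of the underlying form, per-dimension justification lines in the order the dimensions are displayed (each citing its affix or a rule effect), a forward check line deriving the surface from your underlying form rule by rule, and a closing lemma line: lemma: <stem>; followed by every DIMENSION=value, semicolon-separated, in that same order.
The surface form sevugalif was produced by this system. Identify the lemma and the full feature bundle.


underlying: se-vuga-l-f
NUM=pa - signalled by the affix -f
VEL=lu - signalled by the affix se-
POLE=pa - signalled by the affix -l
check: sevugalf -> sevugalif -> sevugalif
lemma: vuga; NUM=pa; VEL=lu; POLE=pa


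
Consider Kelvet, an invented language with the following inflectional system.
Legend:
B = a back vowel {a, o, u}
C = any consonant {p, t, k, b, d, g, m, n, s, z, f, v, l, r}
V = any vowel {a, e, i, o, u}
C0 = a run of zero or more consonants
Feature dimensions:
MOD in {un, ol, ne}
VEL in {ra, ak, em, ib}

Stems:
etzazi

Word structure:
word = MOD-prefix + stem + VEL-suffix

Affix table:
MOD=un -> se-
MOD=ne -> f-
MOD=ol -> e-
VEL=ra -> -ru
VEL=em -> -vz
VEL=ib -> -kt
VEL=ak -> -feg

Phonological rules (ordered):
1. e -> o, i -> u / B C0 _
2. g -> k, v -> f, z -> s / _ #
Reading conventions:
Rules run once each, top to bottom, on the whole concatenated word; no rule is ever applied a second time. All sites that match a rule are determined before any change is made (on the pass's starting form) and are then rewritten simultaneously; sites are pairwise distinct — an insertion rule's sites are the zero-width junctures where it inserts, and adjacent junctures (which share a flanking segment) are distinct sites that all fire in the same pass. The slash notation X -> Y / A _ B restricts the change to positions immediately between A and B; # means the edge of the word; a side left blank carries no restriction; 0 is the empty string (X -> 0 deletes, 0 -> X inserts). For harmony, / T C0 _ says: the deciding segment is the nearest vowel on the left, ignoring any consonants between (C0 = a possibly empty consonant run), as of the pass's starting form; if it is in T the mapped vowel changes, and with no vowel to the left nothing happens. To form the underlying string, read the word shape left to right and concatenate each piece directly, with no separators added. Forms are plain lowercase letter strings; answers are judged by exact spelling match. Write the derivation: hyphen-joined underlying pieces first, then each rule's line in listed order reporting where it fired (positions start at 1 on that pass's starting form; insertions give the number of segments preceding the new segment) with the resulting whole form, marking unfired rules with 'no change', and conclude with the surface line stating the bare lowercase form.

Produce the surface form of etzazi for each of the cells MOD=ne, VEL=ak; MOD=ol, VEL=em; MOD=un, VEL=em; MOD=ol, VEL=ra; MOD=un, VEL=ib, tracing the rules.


cell MOD=ne, VEL=ak:
underlying: f-etzazi-feg
1. e -> o, i -> u / B C0 _: fires at position(s) 7: fetzazufeg
2. g -> k, v -> f, z -> s / _ #: fires at position(s) 10: fetzazufek
surface: fetzazufek

cell MOD=ol, VEL=em:
underlying: e-etzazi-vz
1. e -> o, i -> u / B C0 _: fires at position(s) 7: eetzazuvz
2. g -> k, v -> f, z -> s / _ #: fires at position(s) 9: eetzazuvs
surface: eetzazuvs

cell MOD=un, VEL=em:
underlying: se-etzazi-vz
1. e -> o, i -> u / B C0 _: fires at position(s) 8: seetzazuvz
2. g -> k, v -> f, z -> s / _ #: fires at position(s) 10: seetzazuvs
surface: seetzazuvs

cell MOD=ol, VEL=ra:
underlying: e-etzazi-ru
1. e -> o, i -> u / B C0 _: fires at position(s) 7: eetzazuru
2. g -> k, v -> f, z -> s / _ #: no change
surface: eetzazuru

cell MOD=un, VEL=ib:
underlying: se-etzazi-kt
1. e -> o, i -> u / B C0 _: fires at position(s) 8: seetzazukt
2. g -> k, v -> f, z -> s / _ #: no change
surface: seetzazukt


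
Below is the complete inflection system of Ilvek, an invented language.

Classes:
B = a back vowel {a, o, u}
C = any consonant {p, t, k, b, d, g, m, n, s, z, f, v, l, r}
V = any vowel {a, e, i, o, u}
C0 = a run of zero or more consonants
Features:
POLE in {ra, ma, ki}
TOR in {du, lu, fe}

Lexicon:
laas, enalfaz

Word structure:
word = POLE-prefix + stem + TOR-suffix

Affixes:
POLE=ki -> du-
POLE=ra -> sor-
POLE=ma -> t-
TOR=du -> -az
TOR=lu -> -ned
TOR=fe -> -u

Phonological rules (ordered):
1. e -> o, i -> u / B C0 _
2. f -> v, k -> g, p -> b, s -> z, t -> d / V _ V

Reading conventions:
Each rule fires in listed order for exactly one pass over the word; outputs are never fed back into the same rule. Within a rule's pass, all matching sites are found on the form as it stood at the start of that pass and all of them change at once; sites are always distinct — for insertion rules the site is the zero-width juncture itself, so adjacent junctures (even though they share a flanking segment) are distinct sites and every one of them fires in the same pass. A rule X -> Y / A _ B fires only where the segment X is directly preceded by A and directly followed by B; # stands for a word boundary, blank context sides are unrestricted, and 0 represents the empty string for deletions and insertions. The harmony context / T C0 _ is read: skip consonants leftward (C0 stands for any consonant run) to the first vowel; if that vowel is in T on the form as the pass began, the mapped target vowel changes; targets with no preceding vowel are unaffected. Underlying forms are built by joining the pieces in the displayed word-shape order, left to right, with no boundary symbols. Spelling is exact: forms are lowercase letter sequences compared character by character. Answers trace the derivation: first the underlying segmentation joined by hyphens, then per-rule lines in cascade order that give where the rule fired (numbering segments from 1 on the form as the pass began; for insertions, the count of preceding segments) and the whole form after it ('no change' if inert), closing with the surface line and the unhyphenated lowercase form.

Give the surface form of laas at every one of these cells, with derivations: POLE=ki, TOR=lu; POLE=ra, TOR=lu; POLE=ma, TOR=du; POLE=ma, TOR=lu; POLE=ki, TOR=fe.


cell POLE=ki, TOR=lu:
underlying: du-laas-ned
1. e -> o, i -> u / B C0 _: fires at position(s) 8: dulaasnod
2. f -> v, k -> g, p -> b, s -> z, t -> d / V _ V: no change
surface: dulaasnod

cell POLE=ra, TOR=lu:
underlying: sor-laas-ned
1. e -> o, i -> u / B C0 _: fires at position(s) 9: sorlaasnod
2. f -> v, k -> g, p -> b, s -> z, t -> d / V _ V: no change
surface: sorlaasnod

cell POLE=ma, TOR=du:
underlying: t-laas-az
1. e -> o, i -> u / B C0 _: no change
2. f -> v, k -> g, p -> b, s -> z, t -> d / V _ V: fires at position(s) 5: tlaazaz
surface: tlaazaz

cell POLE=ma, TOR=lu:
underlying: t-laas-ned
1. e -> o, i -> u / B C0 _: fires at position(s) 7: tlaasnod
2. f -> v, k -> g, p -> b, s -> z, t -> d / V _ V: no change
surface: tlaasnod

cell POLE=ki, TOR=fe:
underlying: du-laas-u
1. e -> o, i -> u / B C0 _: no change
2. f -> v, k -> g, p -> b, s -> z, t -> d / V _ V: fires at position(s) 6: dulaazu
surface: dulaazu


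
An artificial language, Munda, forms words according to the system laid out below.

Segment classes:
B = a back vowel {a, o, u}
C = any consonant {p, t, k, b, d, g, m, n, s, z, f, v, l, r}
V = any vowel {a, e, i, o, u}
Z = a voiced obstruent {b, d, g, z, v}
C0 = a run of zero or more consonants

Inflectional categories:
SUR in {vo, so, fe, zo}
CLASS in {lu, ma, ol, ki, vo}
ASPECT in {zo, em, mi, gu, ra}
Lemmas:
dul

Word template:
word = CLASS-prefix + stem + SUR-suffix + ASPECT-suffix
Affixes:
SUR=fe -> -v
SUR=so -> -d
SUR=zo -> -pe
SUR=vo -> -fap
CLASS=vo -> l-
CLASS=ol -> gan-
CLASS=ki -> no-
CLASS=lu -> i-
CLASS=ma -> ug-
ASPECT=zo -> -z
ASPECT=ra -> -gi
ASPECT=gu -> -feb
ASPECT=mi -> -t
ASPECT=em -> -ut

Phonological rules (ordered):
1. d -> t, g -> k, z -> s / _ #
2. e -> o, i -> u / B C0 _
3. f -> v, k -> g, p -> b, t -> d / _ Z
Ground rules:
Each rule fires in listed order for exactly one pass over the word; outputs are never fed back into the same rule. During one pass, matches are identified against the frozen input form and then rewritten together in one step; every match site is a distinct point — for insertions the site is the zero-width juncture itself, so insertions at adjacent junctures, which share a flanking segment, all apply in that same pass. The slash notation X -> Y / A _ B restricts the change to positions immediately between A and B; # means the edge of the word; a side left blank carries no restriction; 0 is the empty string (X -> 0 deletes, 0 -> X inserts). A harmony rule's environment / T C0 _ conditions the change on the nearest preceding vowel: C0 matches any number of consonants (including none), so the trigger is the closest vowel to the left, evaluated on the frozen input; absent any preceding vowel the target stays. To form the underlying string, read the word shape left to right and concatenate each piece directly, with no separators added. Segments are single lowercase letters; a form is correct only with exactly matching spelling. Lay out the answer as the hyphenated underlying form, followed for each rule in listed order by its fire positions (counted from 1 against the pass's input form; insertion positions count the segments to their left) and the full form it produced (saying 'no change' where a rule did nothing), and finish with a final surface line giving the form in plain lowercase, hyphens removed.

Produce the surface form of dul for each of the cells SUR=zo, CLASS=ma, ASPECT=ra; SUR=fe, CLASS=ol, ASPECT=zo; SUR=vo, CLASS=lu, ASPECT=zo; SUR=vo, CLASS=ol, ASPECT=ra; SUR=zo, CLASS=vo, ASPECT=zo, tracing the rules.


cell SUR=zo, CLASS=ma, ASPECT=ra:
underlying: ug-dul-pe-gi
1. d -> t, g -> k, z -> s / _ #: no change
2. e -> o, i -> u / B C0 _: fires at position(s) 7: ugdulpogi
3. f -> v, k -> g, p -> b, t -> d / _ Z: no change
surface: ugdulpogi

cell SUR=fe, CLASS=ol, ASPECT=zo:
underlying: gan-dul-v-z
1. d -> t, g -> k, z -> s / _ #: fires at position(s) 8: gandulvs
2. e -> o, i -> u / B C0 _: no change
3. f -> v, k -> g, p -> b, t -> d / _ Z: no change
surface: gandulvs

cell SUR=vo, CLASS=lu, ASPECT=zo:
underlying: i-dul-fap-z
1. d -> t, g -> k, z -> s / _ #: fires at position(s) 8: idulfaps
2. e -> o, i -> u / B C0 _: no change
3. f -> v, k -> g, p -> b, t -> d / _ Z: no change
surface: idulfaps

cell SUR=vo, CLASS=ol, ASPECT=ra:
underlying: gan-dul-fap-gi
1. d -> t, g -> k, z -> s / _ #: no change
2. e -> o, i -> u / B C0 _: fires at position(s) 11: gandulfapgu
3. f -> v, k -> g, p -> b, t -> d / _ Z: fires at position(s) 9: gandulfabgu
surface: gandulfabgu

cell SUR=zo, CLASS=vo, ASPECT=zo:
underlying: l-dul-pe-z
1. d -> t, g -> k, z -> s / _ #: fires at position(s) 7: ldulpes
2. e -> o, i -> u / B C0 _: fires at position(s) 6: ldulpos
3. f -> v, k -> g, p -> b, t -> d / _ Z: no change
surface: ldulpos


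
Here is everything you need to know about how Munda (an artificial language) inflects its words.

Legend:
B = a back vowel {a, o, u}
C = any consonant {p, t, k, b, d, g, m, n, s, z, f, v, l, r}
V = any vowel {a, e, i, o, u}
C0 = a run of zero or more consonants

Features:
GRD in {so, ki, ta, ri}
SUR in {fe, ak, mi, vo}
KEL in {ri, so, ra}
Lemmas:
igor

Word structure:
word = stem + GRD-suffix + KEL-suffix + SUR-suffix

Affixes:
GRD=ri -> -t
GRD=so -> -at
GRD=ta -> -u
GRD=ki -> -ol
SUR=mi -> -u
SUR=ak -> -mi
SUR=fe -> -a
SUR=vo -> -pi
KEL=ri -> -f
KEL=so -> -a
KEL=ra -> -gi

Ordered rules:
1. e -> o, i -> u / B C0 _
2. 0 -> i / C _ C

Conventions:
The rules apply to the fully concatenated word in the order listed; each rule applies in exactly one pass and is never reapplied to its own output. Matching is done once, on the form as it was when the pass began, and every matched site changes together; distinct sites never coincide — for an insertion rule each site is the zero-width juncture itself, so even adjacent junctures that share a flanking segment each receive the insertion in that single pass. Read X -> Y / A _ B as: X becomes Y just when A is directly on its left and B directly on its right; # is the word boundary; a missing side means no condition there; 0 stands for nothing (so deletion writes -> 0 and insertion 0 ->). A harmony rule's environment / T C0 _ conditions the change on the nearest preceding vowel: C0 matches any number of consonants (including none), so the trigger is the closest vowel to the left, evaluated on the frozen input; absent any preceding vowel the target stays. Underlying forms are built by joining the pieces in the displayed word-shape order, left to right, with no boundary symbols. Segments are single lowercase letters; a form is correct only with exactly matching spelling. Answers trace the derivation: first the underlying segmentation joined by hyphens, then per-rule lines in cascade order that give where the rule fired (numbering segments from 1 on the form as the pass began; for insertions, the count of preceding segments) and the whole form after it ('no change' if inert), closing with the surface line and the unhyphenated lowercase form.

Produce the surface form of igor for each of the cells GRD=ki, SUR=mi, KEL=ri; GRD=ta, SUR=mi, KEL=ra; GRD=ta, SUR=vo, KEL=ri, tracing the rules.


cell GRD=ki, SUR=mi, KEL=ri:
underlying: igor-ol-f-u
1. e -> o, i -> u / B C0 _: no change
2. 0 -> i / C _ C: inserts after position(s) 6: igorolifu
surface: igorolifu

cell GRD=ta, SUR=mi, KEL=ra:
underlying: igor-u-gi-u
1. e -> o, i -> u / B C0 _: fires at position(s) 7: igoruguu
2. 0 -> i / C _ C: no change
surface: igoruguu

cell GRD=ta, SUR=vo, KEL=ri:
underlying: igor-u-f-pi
1. e -> o, i -> u / B C0 _: fires at position(s) 8: igorufpu
2. 0 -> i / C _ C: inserts after position(s) 6: igorufipu
surface: igorufipu


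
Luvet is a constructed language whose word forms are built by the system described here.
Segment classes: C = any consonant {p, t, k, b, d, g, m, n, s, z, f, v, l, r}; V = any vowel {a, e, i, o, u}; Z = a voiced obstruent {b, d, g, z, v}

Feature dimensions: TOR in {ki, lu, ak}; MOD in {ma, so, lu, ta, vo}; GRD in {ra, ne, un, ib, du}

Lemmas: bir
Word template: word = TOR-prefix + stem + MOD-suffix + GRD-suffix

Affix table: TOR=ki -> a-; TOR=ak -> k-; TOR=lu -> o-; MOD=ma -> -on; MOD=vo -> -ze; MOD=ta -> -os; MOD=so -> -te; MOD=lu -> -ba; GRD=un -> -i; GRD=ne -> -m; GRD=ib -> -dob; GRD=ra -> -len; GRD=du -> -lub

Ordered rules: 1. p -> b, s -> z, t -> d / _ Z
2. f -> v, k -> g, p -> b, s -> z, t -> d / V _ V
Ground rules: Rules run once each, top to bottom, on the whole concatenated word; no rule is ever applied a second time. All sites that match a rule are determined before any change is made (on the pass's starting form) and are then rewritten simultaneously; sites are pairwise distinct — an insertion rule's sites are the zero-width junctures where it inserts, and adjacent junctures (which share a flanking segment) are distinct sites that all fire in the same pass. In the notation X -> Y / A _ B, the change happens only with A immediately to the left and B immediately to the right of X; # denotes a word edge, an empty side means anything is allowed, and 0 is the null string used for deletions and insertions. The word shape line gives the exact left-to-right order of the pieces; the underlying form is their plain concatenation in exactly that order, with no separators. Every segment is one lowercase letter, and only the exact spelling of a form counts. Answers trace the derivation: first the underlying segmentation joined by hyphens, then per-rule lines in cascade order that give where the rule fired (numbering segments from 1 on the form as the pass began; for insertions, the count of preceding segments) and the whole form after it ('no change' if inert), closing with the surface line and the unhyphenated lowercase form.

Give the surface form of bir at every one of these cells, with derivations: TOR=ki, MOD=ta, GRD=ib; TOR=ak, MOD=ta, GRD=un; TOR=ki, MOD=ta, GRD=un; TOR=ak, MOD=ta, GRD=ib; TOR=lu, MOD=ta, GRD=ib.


cell TOR=ki, MOD=ta, GRD=ib:
underlying: a-bir-os-dob
1. p -> b, s -> z, t -> d / _ Z: fires at position(s) 6: abirozdob
2. f -> v, k -> g, p -> b, s -> z, t -> d / V _ V: no change
surface: abirozdob

cell TOR=ak, MOD=ta, GRD=un:
underlying: k-bir-os-i
1. p -> b, s -> z, t -> d / _ Z: no change
2. f -> v, k -> g, p -> b, s -> z, t -> d / V _ V: fires at position(s) 6: kbirozi
surface: kbirozi

cell TOR=ki, MOD=ta, GRD=un:
underlying: a-bir-os-i
1. p -> b, s -> z, t -> d / _ Z: no change
2. f -> v, k -> g, p -> b, s -> z, t -> d / V _ V: fires at position(s) 6: abirozi
surface: abirozi

cell TOR=ak, MOD=ta, GRD=ib:
underlying: k-bir-os-dob
1. p -> b, s -> z, t -> d / _ Z: fires at position(s) 6: kbirozdob
2. f -> v, k -> g, p -> b, s -> z, t -> d / V _ V: no change
surface: kbirozdob

cell TOR=lu, MOD=ta, GRD=ib:
underlying: o-bir-os-dob
1. p -> b, s -> z, t -> d / _ Z: fires at position(s) 6: obirozdob
2. f -> v, k -> g, p -> b, s -> z, t -> d / V _ V: no change
surface: obirozdob


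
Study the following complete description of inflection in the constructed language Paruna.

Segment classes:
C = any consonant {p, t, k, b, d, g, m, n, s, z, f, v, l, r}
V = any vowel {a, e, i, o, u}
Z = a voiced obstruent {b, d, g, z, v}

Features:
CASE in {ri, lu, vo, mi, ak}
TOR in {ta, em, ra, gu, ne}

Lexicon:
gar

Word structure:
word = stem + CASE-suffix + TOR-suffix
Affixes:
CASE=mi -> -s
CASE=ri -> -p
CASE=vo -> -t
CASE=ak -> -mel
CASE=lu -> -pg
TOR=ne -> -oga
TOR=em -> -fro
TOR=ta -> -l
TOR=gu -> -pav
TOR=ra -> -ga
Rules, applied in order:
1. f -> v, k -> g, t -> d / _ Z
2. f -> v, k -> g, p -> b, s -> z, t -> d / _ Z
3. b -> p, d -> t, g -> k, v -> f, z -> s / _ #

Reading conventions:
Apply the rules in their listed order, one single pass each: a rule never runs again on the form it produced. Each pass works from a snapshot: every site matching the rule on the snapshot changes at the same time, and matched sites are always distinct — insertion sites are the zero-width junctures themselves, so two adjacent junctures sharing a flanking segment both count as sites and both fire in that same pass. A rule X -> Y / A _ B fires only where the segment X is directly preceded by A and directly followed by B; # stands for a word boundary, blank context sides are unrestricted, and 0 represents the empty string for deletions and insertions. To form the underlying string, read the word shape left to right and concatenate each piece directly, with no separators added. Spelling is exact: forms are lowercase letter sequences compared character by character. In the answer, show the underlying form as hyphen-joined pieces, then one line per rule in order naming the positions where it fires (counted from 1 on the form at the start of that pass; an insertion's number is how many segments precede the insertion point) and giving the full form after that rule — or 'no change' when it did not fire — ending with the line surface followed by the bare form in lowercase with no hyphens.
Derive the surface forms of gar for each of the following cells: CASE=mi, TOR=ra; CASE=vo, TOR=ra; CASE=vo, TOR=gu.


cell CASE=mi, TOR=ra:
underlying: gar-s-ga
1. f -> v, k -> g, t -> d / _ Z: no change
2. f -> v, k -> g, p -> b, s -> z, t -> d / _ Z: fires at position(s) 4: garzga
3. b -> p, d -> t, g -> k, v -> f, z -> s / _ #: no change
surface: garzga

cell CASE=vo, TOR=ra:
underlying: gar-t-ga
1. f -> v, k -> g, t -> d / _ Z: fires at position(s) 4: gardga
2. f -> v, k -> g, p -> b, s -> z, t -> d / _ Z: no change
3. b -> p, d -> t, g -> k, v -> f, z -> s / _ #: no change
surface: gardga

cell CASE=vo, TOR=gu:
underlying: gar-t-pav
1. f -> v, k -> g, t -> d / _ Z: no change
2. f -> v, k -> g, p -> b, s -> z, t -> d / _ Z: no change
3. b -> p, d -> t, g -> k, v -> f, z -> s / _ #: fires at position(s) 7: gartpaf
surface: gartpaf


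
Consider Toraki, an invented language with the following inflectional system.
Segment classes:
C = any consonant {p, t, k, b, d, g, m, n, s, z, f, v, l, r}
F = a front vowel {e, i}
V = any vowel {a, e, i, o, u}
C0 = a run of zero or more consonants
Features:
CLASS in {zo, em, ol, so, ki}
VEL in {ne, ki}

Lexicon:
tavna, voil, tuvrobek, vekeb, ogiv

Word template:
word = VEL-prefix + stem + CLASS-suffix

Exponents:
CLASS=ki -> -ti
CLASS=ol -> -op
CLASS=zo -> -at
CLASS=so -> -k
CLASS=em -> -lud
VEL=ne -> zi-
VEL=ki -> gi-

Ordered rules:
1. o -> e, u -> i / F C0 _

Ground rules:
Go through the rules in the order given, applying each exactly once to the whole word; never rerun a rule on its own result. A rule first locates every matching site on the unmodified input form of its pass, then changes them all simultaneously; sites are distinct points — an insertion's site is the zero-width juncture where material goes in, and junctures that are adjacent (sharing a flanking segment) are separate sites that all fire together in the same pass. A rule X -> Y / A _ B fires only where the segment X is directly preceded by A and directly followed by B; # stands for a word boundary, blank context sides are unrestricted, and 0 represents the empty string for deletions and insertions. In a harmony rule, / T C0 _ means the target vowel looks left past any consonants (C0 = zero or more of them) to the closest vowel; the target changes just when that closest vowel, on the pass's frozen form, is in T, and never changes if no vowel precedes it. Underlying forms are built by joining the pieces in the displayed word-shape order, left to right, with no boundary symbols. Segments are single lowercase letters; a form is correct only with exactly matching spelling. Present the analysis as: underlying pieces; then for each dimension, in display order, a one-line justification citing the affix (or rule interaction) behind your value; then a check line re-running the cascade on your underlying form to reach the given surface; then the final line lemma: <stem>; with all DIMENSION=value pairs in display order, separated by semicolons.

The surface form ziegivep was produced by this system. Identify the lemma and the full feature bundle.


underlying: zi-ogiv-op
CLASS=ol - signalled by the affix -op
VEL=ne - signalled by the affix zi-
check: ziogivop -> ziegivep
lemma: ogiv; CLASS=ol; VEL=ne


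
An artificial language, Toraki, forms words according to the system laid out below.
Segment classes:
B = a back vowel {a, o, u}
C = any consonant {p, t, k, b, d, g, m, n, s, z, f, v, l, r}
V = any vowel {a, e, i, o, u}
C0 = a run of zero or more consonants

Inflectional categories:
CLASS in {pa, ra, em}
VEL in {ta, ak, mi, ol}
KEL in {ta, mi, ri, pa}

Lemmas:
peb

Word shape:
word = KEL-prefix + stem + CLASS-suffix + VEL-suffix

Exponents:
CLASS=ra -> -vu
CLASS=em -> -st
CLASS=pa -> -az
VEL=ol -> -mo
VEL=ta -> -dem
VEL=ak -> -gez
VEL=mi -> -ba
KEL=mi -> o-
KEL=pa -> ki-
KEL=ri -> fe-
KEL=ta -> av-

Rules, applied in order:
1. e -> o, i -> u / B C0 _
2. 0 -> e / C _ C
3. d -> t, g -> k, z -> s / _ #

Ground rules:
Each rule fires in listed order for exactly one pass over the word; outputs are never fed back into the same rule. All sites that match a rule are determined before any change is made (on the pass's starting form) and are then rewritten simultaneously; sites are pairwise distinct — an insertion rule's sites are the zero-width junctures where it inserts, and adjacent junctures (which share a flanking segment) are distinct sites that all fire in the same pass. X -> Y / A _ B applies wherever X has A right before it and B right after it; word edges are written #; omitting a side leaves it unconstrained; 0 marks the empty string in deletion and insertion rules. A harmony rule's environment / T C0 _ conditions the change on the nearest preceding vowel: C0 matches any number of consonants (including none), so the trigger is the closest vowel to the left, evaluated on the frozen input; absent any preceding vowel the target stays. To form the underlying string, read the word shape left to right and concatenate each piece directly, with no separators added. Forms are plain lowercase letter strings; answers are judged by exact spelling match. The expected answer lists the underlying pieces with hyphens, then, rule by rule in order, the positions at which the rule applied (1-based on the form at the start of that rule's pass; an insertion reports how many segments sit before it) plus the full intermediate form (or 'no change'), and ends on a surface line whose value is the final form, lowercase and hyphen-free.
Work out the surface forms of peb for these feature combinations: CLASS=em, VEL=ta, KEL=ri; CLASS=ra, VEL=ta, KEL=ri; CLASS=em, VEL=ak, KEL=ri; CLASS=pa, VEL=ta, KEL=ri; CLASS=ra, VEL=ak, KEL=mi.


cell CLASS=em, VEL=ta, KEL=ri:
underlying: fe-peb-st-dem
1. e -> o, i -> u / B C0 _: no change
2. 0 -> e / C _ C: inserts after position(s) 5, 6, 7: fepebesetedem
3. d -> t, g -> k, z -> s / _ #: no change
surface: fepebesetedem

cell CLASS=ra, VEL=ta, KEL=ri:
underlying: fe-peb-vu-dem
1. e -> o, i -> u / B C0 _: fires at position(s) 9: fepebvudom
2. 0 -> e / C _ C: inserts after position(s) 5: fepebevudom
3. d -> t, g -> k, z -> s / _ #: no change
surface: fepebevudom

cell CLASS=em, VEL=ak, KEL=ri:
underlying: fe-peb-st-gez
1. e -> o, i -> u / B C0 _: no change
2. 0 -> e / C _ C: inserts after position(s) 5, 6, 7: fepebesetegez
3. d -> t, g -> k, z -> s / _ #: fires at position(s) 13: fepebeseteges
surface: fepebeseteges

cell CLASS=pa, VEL=ta, KEL=ri:
underlying: fe-peb-az-dem
1. e -> o, i -> u / B C0 _: fires at position(s) 9: fepebazdom
2. 0 -> e / C _ C: inserts after position(s) 7: fepebazedom
3. d -> t, g -> k, z -> s / _ #: no change
surface: fepebazedom

cell CLASS=ra, VEL=ak, KEL=mi:
underlying: o-peb-vu-gez
1. e -> o, i -> u / B C0 _: fires at position(s) 3, 8: opobvugoz
2. 0 -> e / C _ C: inserts after position(s) 4: opobevugoz
3. d -> t, g -> k, z -> s / _ #: fires at position(s) 10: opobevugos
surface: opobevugos
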